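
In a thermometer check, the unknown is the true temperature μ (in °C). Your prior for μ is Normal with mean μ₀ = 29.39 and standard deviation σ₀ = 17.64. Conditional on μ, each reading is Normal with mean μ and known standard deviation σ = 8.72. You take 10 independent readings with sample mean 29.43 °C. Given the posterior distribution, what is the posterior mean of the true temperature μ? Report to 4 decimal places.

For Normal data with known variance σ², a Normal(μ₀, σ₀²) prior on μ is conjugate. Posterior precision = 1/σ₀² + n/σ²; posterior mean is the precision-weighted average of μ₀ and x̄.
n·x̄ = 10·29.43 = 294.3.
σ₀² = 17.64² = 311.1696, σ² = 8.72² = 76.0384; σ² + n·σ₀² = 76.0384 + 10·311.1696 = 3187.7344.
Posterior mean = (μ₀/σ₀² + n·x̄/σ²)/(1/σ₀² + n/σ²) = (σ²·μ₀ + σ₀²·n·x̄)/(σ² + n·σ₀²) = (76.0384·29.39 + 311.1696·294.3)/3187.7344 = 93811.981856/3187.7344 = 29.4290.

29.4290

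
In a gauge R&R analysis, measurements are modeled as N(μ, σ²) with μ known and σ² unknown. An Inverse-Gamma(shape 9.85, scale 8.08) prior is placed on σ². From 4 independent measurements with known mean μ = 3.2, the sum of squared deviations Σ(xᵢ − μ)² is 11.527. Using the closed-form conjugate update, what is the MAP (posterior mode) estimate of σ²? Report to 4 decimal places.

With known mean μ and an Inverse-Gamma(α, β) prior on σ², the Normal likelihood is conjugate: posterior is Inv-Gamma(α + n/2, β + Σ(xᵢ−μ)²/2).
Posterior: Inv-Gamma(9.85 + 4/2, 8.08 + 11.527/2) = Inv-Gamma(11.85, 13.8435).
Mode = β/(α+1) = 13.8435/12.85 = 1.0773.

1.0773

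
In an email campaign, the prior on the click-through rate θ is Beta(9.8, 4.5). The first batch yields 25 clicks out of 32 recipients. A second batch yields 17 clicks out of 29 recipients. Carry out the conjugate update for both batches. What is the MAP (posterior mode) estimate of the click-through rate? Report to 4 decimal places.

The Beta prior is conjugate to a Binomial/Bernoulli likelihood; the update adds successes to α and failures to β.
After batch 1: Beta(9.8+25, 4.5+7) = Beta(34.8, 11.5).
After batch 2: Beta(34.8+17, 11.5+12) = Beta(51.8, 23.5).
Mode of Beta(a,b) for a,b>1 is (a−1)/(a+b−2) = 50.8/73.3 = 0.6930.

0.6930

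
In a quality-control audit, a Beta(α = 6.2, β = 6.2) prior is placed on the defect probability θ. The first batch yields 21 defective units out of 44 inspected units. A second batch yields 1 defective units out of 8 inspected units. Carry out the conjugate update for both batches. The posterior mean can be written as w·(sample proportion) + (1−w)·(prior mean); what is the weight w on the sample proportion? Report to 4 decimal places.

The Beta prior is conjugate to a Binomial/Bernoulli likelihood; the update adds successes to α and failures to β.
Total number of inspected units: n = 44 + 8 = 52.
Posterior mean = (α₀+k)/(α₀+β₀+n) = [n/(α₀+β₀+n)]·(k/n) + [(α₀+β₀)/(α₀+β₀+n)]·α₀/(α₀+β₀), so only n and the prior enter the weight.
The weight on the data is w = n/(α₀+β₀+n) = 52/(6.2+6.2+52) = 52/64.4 = 0.8075.

0.8075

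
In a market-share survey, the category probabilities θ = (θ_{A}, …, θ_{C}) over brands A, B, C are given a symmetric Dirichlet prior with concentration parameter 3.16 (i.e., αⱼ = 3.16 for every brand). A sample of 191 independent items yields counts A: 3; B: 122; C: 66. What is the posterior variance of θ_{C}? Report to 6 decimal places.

0.001122

The Dirichlet prior is conjugate to the Multinomial likelihood: each posterior αⱼ = prior αⱼ + observed count nⱼ.
Posterior concentration: (6.16, 125.16, 69.16), total = 200.48.
Var[θ_j] = α_j(Σα−α_j)/((Σα)²(Σα+1)) = 69.16·131.32/(200.48²·201.48) = 0.001122.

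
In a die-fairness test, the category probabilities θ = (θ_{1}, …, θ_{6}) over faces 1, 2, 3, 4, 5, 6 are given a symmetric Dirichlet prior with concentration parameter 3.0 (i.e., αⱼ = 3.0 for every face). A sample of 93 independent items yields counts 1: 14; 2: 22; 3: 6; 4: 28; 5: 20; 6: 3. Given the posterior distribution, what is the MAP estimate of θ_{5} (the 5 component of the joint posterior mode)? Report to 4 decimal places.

The Dirichlet prior is conjugate to the Multinomial likelihood: each posterior αⱼ = prior αⱼ + observed count nⱼ.
Posterior concentration: (17.0, 25.0, 9.0, 31.0, 23.0, 6.0), total = 111.0.
Joint mode component: (α_{5}−1)/(Σα−K) = 22.0/105.0 = 0.2095.

0.2095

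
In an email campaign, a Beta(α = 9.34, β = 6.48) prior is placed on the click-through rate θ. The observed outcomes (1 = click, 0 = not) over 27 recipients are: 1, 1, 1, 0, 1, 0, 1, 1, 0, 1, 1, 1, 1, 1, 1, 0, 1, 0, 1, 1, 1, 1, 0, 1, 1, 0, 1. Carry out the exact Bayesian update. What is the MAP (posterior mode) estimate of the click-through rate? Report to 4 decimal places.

The Beta prior is conjugate to a Binomial/Bernoulli likelihood; the update adds successes to α and failures to β.
Posterior: Beta(α+k, β+n−k) = Beta(9.34+20, 6.48+7) = Beta(29.34, 13.48).
Mode of Beta(a,b) for a,b>1 is (a−1)/(a+b−2) = 28.34/40.82 = 0.6943.

0.6943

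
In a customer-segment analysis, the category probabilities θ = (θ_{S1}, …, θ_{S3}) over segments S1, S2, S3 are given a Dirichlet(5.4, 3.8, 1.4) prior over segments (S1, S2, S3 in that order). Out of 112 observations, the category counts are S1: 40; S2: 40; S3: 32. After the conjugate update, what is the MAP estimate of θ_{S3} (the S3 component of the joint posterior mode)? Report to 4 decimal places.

The Dirichlet prior is conjugate to the Multinomial likelihood: each posterior αⱼ = prior αⱼ + observed count nⱼ.
Posterior concentration: (45.4, 43.8, 33.4), total = 122.6.
Joint mode component: (α_{S3}−1)/(Σα−K) = 32.4/119.6 = 0.2709.

0.2709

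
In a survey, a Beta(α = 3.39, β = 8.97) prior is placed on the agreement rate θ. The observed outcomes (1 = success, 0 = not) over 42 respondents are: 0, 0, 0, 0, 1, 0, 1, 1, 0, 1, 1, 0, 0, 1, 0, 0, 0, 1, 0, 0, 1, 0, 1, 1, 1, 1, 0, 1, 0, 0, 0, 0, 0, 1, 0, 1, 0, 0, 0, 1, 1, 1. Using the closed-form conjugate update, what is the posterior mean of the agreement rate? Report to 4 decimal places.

0.3935

The Beta prior is conjugate to a Binomial/Bernoulli likelihood; the update adds successes to α and failures to β.
Posterior: Beta(α+k, β+n−k) = Beta(3.39+18, 8.97+24) = Beta(21.39, 32.97).
Posterior mean = α/(α+β) = 21.39/54.36 = 0.3935.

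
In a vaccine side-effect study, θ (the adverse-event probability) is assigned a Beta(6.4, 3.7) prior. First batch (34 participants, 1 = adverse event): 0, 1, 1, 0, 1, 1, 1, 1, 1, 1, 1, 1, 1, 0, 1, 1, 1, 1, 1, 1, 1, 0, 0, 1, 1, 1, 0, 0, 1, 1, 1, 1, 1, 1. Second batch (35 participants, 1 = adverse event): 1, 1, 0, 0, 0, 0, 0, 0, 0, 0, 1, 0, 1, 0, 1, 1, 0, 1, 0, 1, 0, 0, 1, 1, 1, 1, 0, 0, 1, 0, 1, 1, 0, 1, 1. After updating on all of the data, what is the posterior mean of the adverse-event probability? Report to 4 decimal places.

The Beta prior is conjugate to a Binomial/Bernoulli likelihood; the update adds successes to α and failures to β.
After batch 1: Beta(6.4+27, 3.7+7) = Beta(33.4, 10.7).
After batch 2: Beta(33.4+17, 10.7+18) = Beta(50.4, 28.7).
Posterior mean = α/(α+β) = 50.4/79.1 = 0.6372.

0.6372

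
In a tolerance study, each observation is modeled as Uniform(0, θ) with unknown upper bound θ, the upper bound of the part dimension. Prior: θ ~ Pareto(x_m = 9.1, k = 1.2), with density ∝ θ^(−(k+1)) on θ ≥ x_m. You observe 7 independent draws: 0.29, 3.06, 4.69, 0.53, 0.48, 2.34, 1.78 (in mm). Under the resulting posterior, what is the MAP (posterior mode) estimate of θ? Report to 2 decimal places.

A Pareto(scale x_m, shape k) prior on the upper bound θ of Uniform(0, θ) is conjugate: posterior is Pareto(max(x_m, max xᵢ), k + n).
Sample maximum = 4.69; prior scale x_m = 9.1 → posterior scale = max = 9.10.
Posterior shape = 1.2 + 7 = 8.2.
The Pareto density is decreasing on [x_m, ∞), so the mode is x_m = 9.10.

9.10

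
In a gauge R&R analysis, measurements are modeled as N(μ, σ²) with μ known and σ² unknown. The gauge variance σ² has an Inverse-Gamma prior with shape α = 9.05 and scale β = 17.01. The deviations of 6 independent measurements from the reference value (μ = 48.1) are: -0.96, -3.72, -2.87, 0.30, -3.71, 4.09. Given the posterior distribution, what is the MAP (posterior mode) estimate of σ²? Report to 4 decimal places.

With known mean μ and an Inverse-Gamma(α, β) prior on σ², the Normal likelihood is conjugate: posterior is Inv-Gamma(α + n/2, β + Σ(xᵢ−μ)²/2).
Σ(xᵢ−μ)² = (-0.96)² + (-3.72)² + (-2.87)² + (0.30)² + (-3.71)² + (4.09)² = 53.5791.
Posterior: Inv-Gamma(9.05 + 6/2, 17.01 + 53.5791/2) = Inv-Gamma(12.05, 43.79955).
Mode = β/(α+1) = 43.79955/13.05 = 3.3563.

3.3563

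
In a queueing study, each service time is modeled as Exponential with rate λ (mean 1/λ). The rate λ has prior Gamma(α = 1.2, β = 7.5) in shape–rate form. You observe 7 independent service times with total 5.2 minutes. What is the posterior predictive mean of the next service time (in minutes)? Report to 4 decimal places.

With a Gamma(shape α, rate β) prior on the exponential rate λ, the posterior after n observations with total T = Σxᵢ is Gamma(α+n, β+T).
Posterior: Gamma(1.2+7, 7.5+5.2) = Gamma(8.2, 12.7).
The predictive distribution for the next observation is Lomax; its mean is β/(α−1) = 12.7/7.2 = 1.7639.

1.7639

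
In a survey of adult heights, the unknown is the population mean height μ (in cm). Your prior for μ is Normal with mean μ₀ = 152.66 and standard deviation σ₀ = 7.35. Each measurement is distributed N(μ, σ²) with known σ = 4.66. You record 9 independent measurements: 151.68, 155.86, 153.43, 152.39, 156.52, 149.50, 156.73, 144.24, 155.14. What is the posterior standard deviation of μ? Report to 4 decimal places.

1.5198

For Normal data with known variance σ², a Normal(μ₀, σ₀²) prior on μ is conjugate. Posterior precision = 1/σ₀² + n/σ²; posterior mean is the precision-weighted average of μ₀ and x̄.
σ₀² = 7.35² = 54.0225, σ² = 4.66² = 21.7156; σ² + n·σ₀² = 21.7156 + 9·54.0225 = 507.9181.
Posterior precision = 1/σ₀² + n/σ² = 1/54.0225 + 9/21.7156 = (σ² + n·σ₀²)/(σ₀²σ²) = 507.9181/(54.0225·21.7156); posterior variance σₙ² = σ₀²σ²/(σ² + n·σ₀²) = 54.0225·21.7156/507.9181 = 2.309685.
Posterior SD = √σₙ² = √(54.0225·21.7156/507.9181) = 1.5198.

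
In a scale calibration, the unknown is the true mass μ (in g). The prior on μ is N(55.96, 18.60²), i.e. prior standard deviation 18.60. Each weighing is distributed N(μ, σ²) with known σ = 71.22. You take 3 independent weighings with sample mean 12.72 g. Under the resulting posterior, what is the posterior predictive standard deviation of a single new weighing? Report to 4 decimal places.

For Normal data with known variance σ², a Normal(μ₀, σ₀²) prior on μ is conjugate. Posterior precision = 1/σ₀² + n/σ²; posterior mean is the precision-weighted average of μ₀ and x̄.
σ₀² = 18.60² = 345.96, σ² = 71.22² = 5072.2884; σ² + n·σ₀² = 5072.2884 + 3·345.96 = 6110.1684.
Posterior precision = 1/σ₀² + n/σ² = 1/345.96 + 3/5072.2884 = (σ² + n·σ₀²)/(σ₀²σ²) = 6110.1684/(345.96·5072.2884); posterior variance σₙ² = σ₀²σ²/(σ² + n·σ₀²) = 345.96·5072.2884/6110.1684 = 287.194850.
Predictive variance for one new observation = σₙ² + σ² = 345.96·5072.2884/6110.1684 + 5072.2884 = σ²·(σ₀² + 6110.1684)/6110.1684 = 5072.2884·6456.1284/6110.1684 = 5359.483250; SD = √(5072.2884·6456.1284/6110.1684) = 73.2085.

73.2085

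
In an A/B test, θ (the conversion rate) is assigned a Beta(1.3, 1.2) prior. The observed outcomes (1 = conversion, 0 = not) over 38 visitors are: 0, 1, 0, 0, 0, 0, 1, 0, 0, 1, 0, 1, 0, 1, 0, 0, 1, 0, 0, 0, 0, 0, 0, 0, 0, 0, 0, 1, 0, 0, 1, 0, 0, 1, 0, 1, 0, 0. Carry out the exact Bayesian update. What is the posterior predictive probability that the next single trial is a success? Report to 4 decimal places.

The Beta prior is conjugate to a Binomial/Bernoulli likelihood; the update adds successes to α and failures to β.
Posterior: Beta(α+k, β+n−k) = Beta(1.3+10, 1.2+28) = Beta(11.3, 29.2).
For a single future Bernoulli trial, P(success | data) = α/(α+β) = 0.2790.

0.2790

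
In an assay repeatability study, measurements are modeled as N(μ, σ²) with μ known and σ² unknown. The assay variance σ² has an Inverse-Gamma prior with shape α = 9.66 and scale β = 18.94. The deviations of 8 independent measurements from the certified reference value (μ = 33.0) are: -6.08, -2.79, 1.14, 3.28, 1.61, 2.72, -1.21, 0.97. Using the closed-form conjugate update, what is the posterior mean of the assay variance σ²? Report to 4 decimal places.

With known mean μ and an Inverse-Gamma(α, β) prior on σ², the Normal likelihood is conjugate: posterior is Inv-Gamma(α + n/2, β + Σ(xᵢ−μ)²/2).
Σ(xᵢ−μ)² = (-6.08)² + (-2.79)² + (1.14)² + (3.28)² + (1.61)² + (2.72)² + (-1.21)² + (0.97)² = 69.2040.
Posterior: Inv-Gamma(9.66 + 8/2, 18.94 + 69.2040/2) = Inv-Gamma(13.66, 53.54200).
E[σ²|data] = β/(α−1) = 53.54200/12.66 = 4.2292.

4.2292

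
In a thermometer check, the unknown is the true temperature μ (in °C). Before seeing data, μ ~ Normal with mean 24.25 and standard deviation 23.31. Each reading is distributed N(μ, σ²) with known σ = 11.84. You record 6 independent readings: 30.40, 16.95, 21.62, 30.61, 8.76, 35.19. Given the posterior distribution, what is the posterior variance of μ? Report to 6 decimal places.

22.401024

For Normal data with known variance σ², a Normal(μ₀, σ₀²) prior on μ is conjugate. Posterior precision = 1/σ₀² + n/σ²; posterior mean is the precision-weighted average of μ₀ and x̄.
σ₀² = 23.31² = 543.3561, σ² = 11.84² = 140.1856; σ² + n·σ₀² = 140.1856 + 6·543.3561 = 3400.3222.
Posterior precision = 1/σ₀² + n/σ² = 1/543.3561 + 6/140.1856 = (σ² + n·σ₀²)/(σ₀²σ²) = 3400.3222/(543.3561·140.1856); posterior variance σₙ² = σ₀²σ²/(σ² + n·σ₀²) = 543.3561·140.1856/3400.3222 = 22.401024.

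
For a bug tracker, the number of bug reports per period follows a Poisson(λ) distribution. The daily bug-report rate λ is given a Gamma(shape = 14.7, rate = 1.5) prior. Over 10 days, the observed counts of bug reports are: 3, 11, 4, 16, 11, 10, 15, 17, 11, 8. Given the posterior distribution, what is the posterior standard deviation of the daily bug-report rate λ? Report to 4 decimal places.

0.9553

With a Gamma(shape α, rate β) prior, the Poisson likelihood is conjugate: the posterior is Gamma(α + ΣXᵢ, β + n).
Sum of counts S = 106 over n = 10 days.
Posterior: Gamma(α+S, β+n) = Gamma(14.7+106, 1.5+10) = Gamma(120.7, 11.5).
SD = √α/β = √120.7/11.5 = 0.9553.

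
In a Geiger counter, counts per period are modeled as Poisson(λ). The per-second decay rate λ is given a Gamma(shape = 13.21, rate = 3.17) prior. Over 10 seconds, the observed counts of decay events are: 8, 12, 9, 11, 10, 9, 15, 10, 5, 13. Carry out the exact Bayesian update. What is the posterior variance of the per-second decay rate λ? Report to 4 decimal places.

0.6642

With a Gamma(shape α, rate β) prior, the Poisson likelihood is conjugate: the posterior is Gamma(α + ΣXᵢ, β + n).
Sum of counts S = 102 over n = 10 seconds.
Posterior: Gamma(α+S, β+n) = Gamma(13.21+102, 3.17+10) = Gamma(115.21, 13.17).
Var = α/β² = 115.21/13.17² = 0.6642.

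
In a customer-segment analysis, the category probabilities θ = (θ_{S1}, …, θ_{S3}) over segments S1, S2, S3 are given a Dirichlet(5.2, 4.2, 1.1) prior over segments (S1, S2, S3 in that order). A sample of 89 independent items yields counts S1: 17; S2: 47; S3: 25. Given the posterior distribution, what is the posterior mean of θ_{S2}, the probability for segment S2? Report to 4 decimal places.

0.5146

The Dirichlet prior is conjugate to the Multinomial likelihood: each posterior αⱼ = prior αⱼ + observed count nⱼ.
Posterior concentration: (22.2, 51.2, 26.1), total = 99.5.
E[θ_{S2}|data] = α_{S2}/Σα = 51.2/99.5 = 0.5146.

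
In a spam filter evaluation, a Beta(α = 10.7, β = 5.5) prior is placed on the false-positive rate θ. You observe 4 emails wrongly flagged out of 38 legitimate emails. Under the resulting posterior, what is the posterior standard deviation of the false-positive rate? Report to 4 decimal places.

0.0598

The Beta prior is conjugate to a Binomial/Bernoulli likelihood; the update adds successes to α and failures to β.
Posterior: Beta(α+k, β+n−k) = Beta(10.7+4, 5.5+34) = Beta(14.7, 39.5).
Var = αβ/((α+β)²(α+β+1)) = 14.7·39.5/(54.2²·55.2) = 0.00358077; SD = √0.00358077 = 0.0598.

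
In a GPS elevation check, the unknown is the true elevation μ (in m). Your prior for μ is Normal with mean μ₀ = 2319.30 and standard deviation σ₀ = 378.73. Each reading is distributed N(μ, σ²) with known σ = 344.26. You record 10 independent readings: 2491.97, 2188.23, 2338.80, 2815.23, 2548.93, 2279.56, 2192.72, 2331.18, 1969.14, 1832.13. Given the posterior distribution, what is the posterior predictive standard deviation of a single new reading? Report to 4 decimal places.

For Normal data with known variance σ², a Normal(μ₀, σ₀²) prior on μ is conjugate. Posterior precision = 1/σ₀² + n/σ²; posterior mean is the precision-weighted average of μ₀ and x̄.
σ₀² = 378.73² = 143436.4129, σ² = 344.26² = 118514.9476; σ² + n·σ₀² = 118514.9476 + 10·143436.4129 = 1552879.0766.
Posterior precision = 1/σ₀² + n/σ² = 1/143436.4129 + 10/118514.9476 = (σ² + n·σ₀²)/(σ₀²σ²) = 1552879.0766/(143436.4129·118514.9476); posterior variance σₙ² = σ₀²σ²/(σ² + n·σ₀²) = 143436.4129·118514.9476/1552879.0766 = 10946.994660.
Predictive variance for one new observation = σₙ² + σ² = 143436.4129·118514.9476/1552879.0766 + 118514.9476 = σ²·(σ₀² + 1552879.0766)/1552879.0766 = 118514.9476·1696315.4895/1552879.0766 = 129461.942260; SD = √(118514.9476·1696315.4895/1552879.0766) = 359.8082.

359.8082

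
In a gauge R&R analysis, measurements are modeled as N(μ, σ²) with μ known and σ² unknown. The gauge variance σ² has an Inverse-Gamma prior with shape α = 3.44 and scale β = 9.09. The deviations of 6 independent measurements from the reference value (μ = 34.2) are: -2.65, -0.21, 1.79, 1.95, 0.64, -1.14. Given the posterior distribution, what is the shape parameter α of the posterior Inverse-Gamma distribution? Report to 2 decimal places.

6.44

With known mean μ and an Inverse-Gamma(α, β) prior on σ², the Normal likelihood is conjugate: posterior is Inv-Gamma(α + n/2, β + Σ(xᵢ−μ)²/2).
Σ(xᵢ−μ)² = (-2.65)² + (-0.21)² + (1.79)² + (1.95)² + (0.64)² + (-1.14)² = 15.7824.
Posterior: Inv-Gamma(3.44 + 6/2, 9.09 + 15.7824/2) = Inv-Gamma(6.44, 16.98120).
Posterior α = 6.44.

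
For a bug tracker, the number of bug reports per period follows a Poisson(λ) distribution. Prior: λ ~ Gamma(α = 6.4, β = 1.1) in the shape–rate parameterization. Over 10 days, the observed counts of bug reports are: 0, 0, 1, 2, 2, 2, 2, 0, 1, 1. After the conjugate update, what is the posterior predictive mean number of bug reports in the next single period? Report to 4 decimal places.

1.5676

With a Gamma(shape α, rate β) prior, the Poisson likelihood is conjugate: the posterior is Gamma(α + ΣXᵢ, β + n).
Sum of counts S = 11 over n = 10 days.
Posterior: Gamma(α+S, β+n) = Gamma(6.4+11, 1.1+10) = Gamma(17.4, 11.1).
The predictive distribution for one future period is NegBinom with mean α/β = 1.5676.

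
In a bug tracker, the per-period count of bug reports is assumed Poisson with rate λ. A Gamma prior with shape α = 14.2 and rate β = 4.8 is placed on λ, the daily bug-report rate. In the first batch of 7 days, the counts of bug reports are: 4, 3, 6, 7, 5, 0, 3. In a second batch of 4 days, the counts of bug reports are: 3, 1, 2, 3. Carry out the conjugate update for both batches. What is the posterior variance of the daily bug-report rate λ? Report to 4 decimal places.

0.2051

With a Gamma(shape α, rate β) prior, the Poisson likelihood is conjugate: the posterior is Gamma(α + ΣXᵢ, β + n).
Batch 1: sum of counts S = 28 over n = 7 days.
After batch 1: Gamma(α+S, β+n) = Gamma(14.2+28, 4.8+7) = Gamma(42.2, 11.8).
Batch 2: sum of counts S = 9 over n = 4 days.
After batch 2: Gamma(α+S, β+n) = Gamma(42.2+9, 11.8+4) = Gamma(51.2, 15.8).
Var = α/β² = 51.2/15.8² = 0.2051.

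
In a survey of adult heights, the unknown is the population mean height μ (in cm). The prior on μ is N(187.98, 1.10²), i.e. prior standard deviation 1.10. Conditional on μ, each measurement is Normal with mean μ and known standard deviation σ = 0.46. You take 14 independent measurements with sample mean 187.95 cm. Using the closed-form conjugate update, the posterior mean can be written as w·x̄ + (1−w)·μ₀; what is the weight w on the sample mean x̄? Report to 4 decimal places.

0.9877

For Normal data with known variance σ², a Normal(μ₀, σ₀²) prior on μ is conjugate. Posterior precision = 1/σ₀² + n/σ²; posterior mean is the precision-weighted average of μ₀ and x̄.
σ₀² = 1.10² = 1.21, σ² = 0.46² = 0.2116. Prior precision 1/σ₀² = 1/1.21; data precision n/σ² = 14/0.2116.
w = (n/σ²)/(1/σ₀² + n/σ²) = n·σ₀²/(σ² + n·σ₀²) = 14·1.21/(0.2116 + 14·1.21) = 16.94/17.1516 = 0.9877.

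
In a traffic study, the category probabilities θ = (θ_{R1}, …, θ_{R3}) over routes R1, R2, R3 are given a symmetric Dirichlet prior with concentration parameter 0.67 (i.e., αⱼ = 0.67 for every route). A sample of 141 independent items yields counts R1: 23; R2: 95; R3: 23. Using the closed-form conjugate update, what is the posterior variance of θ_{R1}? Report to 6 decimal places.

0.000959

The Dirichlet prior is conjugate to the Multinomial likelihood: each posterior αⱼ = prior αⱼ + observed count nⱼ.
Posterior concentration: (23.67, 95.67, 23.67), total = 143.01.
Var[θ_j] = α_j(Σα−α_j)/((Σα)²(Σα+1)) = 23.67·119.34/(143.01²·144.01) = 0.000959.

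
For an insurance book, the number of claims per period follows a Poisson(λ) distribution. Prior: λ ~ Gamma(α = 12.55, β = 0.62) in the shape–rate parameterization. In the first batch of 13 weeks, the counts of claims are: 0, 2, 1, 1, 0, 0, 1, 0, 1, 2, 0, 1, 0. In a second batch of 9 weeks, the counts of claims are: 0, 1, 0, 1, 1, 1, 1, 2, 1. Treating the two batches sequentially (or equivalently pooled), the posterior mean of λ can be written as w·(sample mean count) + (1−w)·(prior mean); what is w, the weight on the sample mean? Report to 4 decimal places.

With a Gamma(shape α, rate β) prior, the Poisson likelihood is conjugate: the posterior is Gamma(α + ΣXᵢ, β + n).
Total number of weeks: n = 13 + 9 = 22.
Posterior mean = (α₀+S)/(β₀+n) = [n/(β₀+n)]·(S/n) + [β₀/(β₀+n)]·(α₀/β₀), so only n and β₀ enter the weight.
Weight on data w = n/(β₀+n) = 22/(0.62+22) = 22/22.62 = 0.9726.

0.9726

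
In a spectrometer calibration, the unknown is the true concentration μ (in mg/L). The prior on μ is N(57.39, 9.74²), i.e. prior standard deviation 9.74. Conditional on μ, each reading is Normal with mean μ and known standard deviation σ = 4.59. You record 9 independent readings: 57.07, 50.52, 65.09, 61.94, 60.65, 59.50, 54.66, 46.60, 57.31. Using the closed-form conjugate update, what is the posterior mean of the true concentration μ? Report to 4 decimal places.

57.0463

For Normal data with known variance σ², a Normal(μ₀, σ₀²) prior on μ is conjugate. Posterior precision = 1/σ₀² + n/σ²; posterior mean is the precision-weighted average of μ₀ and x̄.
Σxᵢ = 57.07 + 50.52 + 65.09 + 61.94 + 60.65 + 59.50 + 54.66 + 46.60 + 57.31 = 513.34, so n·x̄ = 513.34.
σ₀² = 9.74² = 94.8676, σ² = 4.59² = 21.0681; σ² + n·σ₀² = 21.0681 + 9·94.8676 = 874.8765.
Posterior mean = (μ₀/σ₀² + n·x̄/σ²)/(1/σ₀² + n/σ²) = (σ²·μ₀ + σ₀²·n·x̄)/(σ² + n·σ₀²) = (21.0681·57.39 + 94.8676·513.34)/874.8765 = 49908.432043/874.8765 = 57.0463.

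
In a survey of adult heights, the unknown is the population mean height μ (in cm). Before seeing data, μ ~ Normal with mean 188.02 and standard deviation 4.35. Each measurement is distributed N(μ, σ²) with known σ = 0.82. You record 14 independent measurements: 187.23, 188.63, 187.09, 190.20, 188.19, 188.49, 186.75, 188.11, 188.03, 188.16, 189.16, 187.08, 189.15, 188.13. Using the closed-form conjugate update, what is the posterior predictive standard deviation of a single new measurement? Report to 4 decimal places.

0.8487

For Normal data with known variance σ², a Normal(μ₀, σ₀²) prior on μ is conjugate. Posterior precision = 1/σ₀² + n/σ²; posterior mean is the precision-weighted average of μ₀ and x̄.
σ₀² = 4.35² = 18.9225, σ² = 0.82² = 0.6724; σ² + n·σ₀² = 0.6724 + 14·18.9225 = 265.5874.
Posterior precision = 1/σ₀² + n/σ² = 1/18.9225 + 14/0.6724 = (σ² + n·σ₀²)/(σ₀²σ²) = 265.5874/(18.9225·0.6724); posterior variance σₙ² = σ₀²σ²/(σ² + n·σ₀²) = 18.9225·0.6724/265.5874 = 0.047907.
Predictive variance for one new observation = σₙ² + σ² = 18.9225·0.6724/265.5874 + 0.6724 = σ²·(σ₀² + 265.5874)/265.5874 = 0.6724·284.5099/265.5874 = 0.720307; SD = √(0.6724·284.5099/265.5874) = 0.8487.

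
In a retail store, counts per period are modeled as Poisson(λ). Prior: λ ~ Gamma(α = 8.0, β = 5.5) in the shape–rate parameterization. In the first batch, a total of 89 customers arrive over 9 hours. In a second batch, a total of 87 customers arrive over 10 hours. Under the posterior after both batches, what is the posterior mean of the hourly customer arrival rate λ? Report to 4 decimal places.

With a Gamma(shape α, rate β) prior, the Poisson likelihood is conjugate: the posterior is Gamma(α + ΣXᵢ, β + n).
After batch 1: Gamma(α+S, β+n) = Gamma(8.0+89, 5.5+9) = Gamma(97.0, 14.5).
After batch 2: Gamma(α+S, β+n) = Gamma(97.0+87, 14.5+10) = Gamma(184.0, 24.5).
Posterior mean = α/β = 184.0/24.5 = 7.5102.

7.5102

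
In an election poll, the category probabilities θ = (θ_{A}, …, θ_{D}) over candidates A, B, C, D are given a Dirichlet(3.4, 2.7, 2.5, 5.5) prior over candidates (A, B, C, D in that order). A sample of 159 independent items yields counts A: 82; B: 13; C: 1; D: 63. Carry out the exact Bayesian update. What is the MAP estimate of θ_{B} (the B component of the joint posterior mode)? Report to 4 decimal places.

The Dirichlet prior is conjugate to the Multinomial likelihood: each posterior αⱼ = prior αⱼ + observed count nⱼ.
Posterior concentration: (85.4, 15.7, 3.5, 68.5), total = 173.1.
Joint mode component: (α_{B}−1)/(Σα−K) = 14.7/169.1 = 0.0869.

0.0869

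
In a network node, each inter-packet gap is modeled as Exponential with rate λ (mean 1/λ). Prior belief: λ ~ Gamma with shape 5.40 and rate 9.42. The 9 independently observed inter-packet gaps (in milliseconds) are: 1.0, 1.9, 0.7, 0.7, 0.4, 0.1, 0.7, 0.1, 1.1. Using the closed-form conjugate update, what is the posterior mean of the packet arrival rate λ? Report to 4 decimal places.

With a Gamma(shape α, rate β) prior on the exponential rate λ, the posterior after n observations with total T = Σxᵢ is Gamma(α+n, β+T).
Sum of observations T = 6.7 milliseconds; n = 9.
Posterior: Gamma(5.40+9, 9.42+6.7) = Gamma(14.40, 16.12).
Posterior mean of λ = α/β = 14.40/16.12 = 0.8933.

0.8933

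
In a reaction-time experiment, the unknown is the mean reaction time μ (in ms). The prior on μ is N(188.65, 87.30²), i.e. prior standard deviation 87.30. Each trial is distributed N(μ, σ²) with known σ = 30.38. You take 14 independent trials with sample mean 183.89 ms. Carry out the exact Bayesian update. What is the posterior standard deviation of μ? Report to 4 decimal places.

For Normal data with known variance σ², a Normal(μ₀, σ₀²) prior on μ is conjugate. Posterior precision = 1/σ₀² + n/σ²; posterior mean is the precision-weighted average of μ₀ and x̄.
σ₀² = 87.30² = 7621.29, σ² = 30.38² = 922.9444; σ² + n·σ₀² = 922.9444 + 14·7621.29 = 107621.0044.
Posterior precision = 1/σ₀² + n/σ² = 1/7621.29 + 14/922.9444 = (σ² + n·σ₀²)/(σ₀²σ²) = 107621.0044/(7621.29·922.9444); posterior variance σₙ² = σ₀²σ²/(σ² + n·σ₀²) = 7621.29·922.9444/107621.0044 = 65.359239.
Posterior SD = √σₙ² = √(7621.29·922.9444/107621.0044) = 8.0845.

8.0845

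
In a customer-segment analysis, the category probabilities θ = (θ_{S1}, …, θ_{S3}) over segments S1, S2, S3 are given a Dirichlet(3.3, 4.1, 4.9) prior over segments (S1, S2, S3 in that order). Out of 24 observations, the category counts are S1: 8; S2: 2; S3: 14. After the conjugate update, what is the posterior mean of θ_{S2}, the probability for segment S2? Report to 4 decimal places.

0.1680

The Dirichlet prior is conjugate to the Multinomial likelihood: each posterior αⱼ = prior αⱼ + observed count nⱼ.
Posterior concentration: (11.3, 6.1, 18.9), total = 36.3.
E[θ_{S2}|data] = α_{S2}/Σα = 6.1/36.3 = 0.1680.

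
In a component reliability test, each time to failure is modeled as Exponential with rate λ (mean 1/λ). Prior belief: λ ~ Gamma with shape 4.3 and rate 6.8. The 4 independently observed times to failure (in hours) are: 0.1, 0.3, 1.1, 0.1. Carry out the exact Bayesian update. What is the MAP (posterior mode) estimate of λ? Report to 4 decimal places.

0.8690

With a Gamma(shape α, rate β) prior on the exponential rate λ, the posterior after n observations with total T = Σxᵢ is Gamma(α+n, β+T).
Sum of observations T = 1.6 hours; n = 4.
Posterior: Gamma(4.3+4, 6.8+1.6) = Gamma(8.3, 8.4).
Mode = (α−1)/β = 0.8690.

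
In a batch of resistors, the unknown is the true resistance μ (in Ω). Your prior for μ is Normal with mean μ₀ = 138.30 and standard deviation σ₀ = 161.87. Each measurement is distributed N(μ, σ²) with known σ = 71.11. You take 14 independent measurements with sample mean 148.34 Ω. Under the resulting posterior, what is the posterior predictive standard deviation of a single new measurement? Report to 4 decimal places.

For Normal data with known variance σ², a Normal(μ₀, σ₀²) prior on μ is conjugate. Posterior precision = 1/σ₀² + n/σ²; posterior mean is the precision-weighted average of μ₀ and x̄.
σ₀² = 161.87² = 26201.8969, σ² = 71.11² = 5056.6321; σ² + n·σ₀² = 5056.6321 + 14·26201.8969 = 371883.1887.
Posterior precision = 1/σ₀² + n/σ² = 1/26201.8969 + 14/5056.6321 = (σ² + n·σ₀²)/(σ₀²σ²) = 371883.1887/(26201.8969·5056.6321); posterior variance σₙ² = σ₀²σ²/(σ² + n·σ₀²) = 26201.8969·5056.6321/371883.1887 = 356.276801.
Predictive variance for one new observation = σₙ² + σ² = 26201.8969·5056.6321/371883.1887 + 5056.6321 = σ²·(σ₀² + 371883.1887)/371883.1887 = 5056.6321·398085.0856/371883.1887 = 5412.908901; SD = √(5056.6321·398085.0856/371883.1887) = 73.5725.

73.5725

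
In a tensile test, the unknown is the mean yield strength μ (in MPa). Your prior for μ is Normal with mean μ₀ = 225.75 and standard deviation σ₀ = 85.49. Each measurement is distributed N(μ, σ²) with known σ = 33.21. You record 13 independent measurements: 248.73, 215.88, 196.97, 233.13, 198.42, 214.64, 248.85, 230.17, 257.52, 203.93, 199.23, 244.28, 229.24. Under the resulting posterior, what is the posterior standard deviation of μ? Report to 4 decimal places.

For Normal data with known variance σ², a Normal(μ₀, σ₀²) prior on μ is conjugate. Posterior precision = 1/σ₀² + n/σ²; posterior mean is the precision-weighted average of μ₀ and x̄.
σ₀² = 85.49² = 7308.5401, σ² = 33.21² = 1102.9041; σ² + n·σ₀² = 1102.9041 + 13·7308.5401 = 96113.9254.
Posterior precision = 1/σ₀² + n/σ² = 1/7308.5401 + 13/1102.9041 = (σ² + n·σ₀²)/(σ₀²σ²) = 96113.9254/(7308.5401·1102.9041); posterior variance σₙ² = σ₀²σ²/(σ² + n·σ₀²) = 7308.5401·1102.9041/96113.9254 = 83.865255.
Posterior SD = √σₙ² = √(7308.5401·1102.9041/96113.9254) = 9.1578.

9.1578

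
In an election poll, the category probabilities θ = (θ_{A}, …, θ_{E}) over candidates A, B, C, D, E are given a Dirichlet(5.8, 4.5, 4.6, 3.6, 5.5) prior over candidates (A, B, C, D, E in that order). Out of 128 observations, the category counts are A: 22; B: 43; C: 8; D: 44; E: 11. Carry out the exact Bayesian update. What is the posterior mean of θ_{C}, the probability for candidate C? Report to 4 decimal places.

The Dirichlet prior is conjugate to the Multinomial likelihood: each posterior αⱼ = prior αⱼ + observed count nⱼ.
Posterior concentration: (27.8, 47.5, 12.6, 47.6, 16.5), total = 152.0.
E[θ_{C}|data] = α_{C}/Σα = 12.6/152.0 = 0.0829.

0.0829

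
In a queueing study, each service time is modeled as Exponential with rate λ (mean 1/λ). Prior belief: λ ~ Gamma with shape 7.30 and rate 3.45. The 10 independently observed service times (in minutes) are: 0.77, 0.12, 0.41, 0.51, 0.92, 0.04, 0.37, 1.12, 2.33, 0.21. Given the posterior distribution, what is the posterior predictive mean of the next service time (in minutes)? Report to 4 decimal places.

0.6288

With a Gamma(shape α, rate β) prior on the exponential rate λ, the posterior after n observations with total T = Σxᵢ is Gamma(α+n, β+T).
Sum of observations T = 6.80 minutes; n = 10.
Posterior: Gamma(7.30+10, 3.45+6.80) = Gamma(17.30, 10.25).
The predictive distribution for the next observation is Lomax; its mean is β/(α−1) = 10.25/16.30 = 0.6288.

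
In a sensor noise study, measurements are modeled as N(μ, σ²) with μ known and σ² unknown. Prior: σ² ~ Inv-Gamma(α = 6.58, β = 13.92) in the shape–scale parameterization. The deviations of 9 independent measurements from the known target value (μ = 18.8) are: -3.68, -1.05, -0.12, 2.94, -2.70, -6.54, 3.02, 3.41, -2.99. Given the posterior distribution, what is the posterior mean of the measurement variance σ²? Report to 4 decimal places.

6.4927

With known mean μ and an Inverse-Gamma(α, β) prior on σ², the Normal likelihood is conjugate: posterior is Inv-Gamma(α + n/2, β + Σ(xᵢ−μ)²/2).
Σ(xᵢ−μ)² = (-3.68)² + (-1.05)² + (-0.12)² + (2.94)² + (-2.70)² + (-6.54)² + (3.02)² + (3.41)² + (-2.99)² = 103.0531.
Posterior: Inv-Gamma(6.58 + 9/2, 13.92 + 103.0531/2) = Inv-Gamma(11.08, 65.44655).
E[σ²|data] = β/(α−1) = 65.44655/10.08 = 6.4927.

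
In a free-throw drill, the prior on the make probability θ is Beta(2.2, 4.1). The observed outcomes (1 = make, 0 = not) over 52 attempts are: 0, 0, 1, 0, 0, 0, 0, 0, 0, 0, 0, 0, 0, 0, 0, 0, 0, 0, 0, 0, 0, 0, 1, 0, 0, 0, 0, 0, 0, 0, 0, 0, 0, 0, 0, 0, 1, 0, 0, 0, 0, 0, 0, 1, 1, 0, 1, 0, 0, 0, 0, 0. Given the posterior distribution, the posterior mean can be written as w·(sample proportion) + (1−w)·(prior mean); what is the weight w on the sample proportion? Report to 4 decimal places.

The Beta prior is conjugate to a Binomial/Bernoulli likelihood; the update adds successes to α and failures to β.
Posterior mean = (α₀+k)/(α₀+β₀+n) = [n/(α₀+β₀+n)]·(k/n) + [(α₀+β₀)/(α₀+β₀+n)]·α₀/(α₀+β₀), so only n and the prior enter the weight.
The weight on the data is w = n/(α₀+β₀+n) = 52/(2.2+4.1+52) = 52/58.3 = 0.8919.

0.8919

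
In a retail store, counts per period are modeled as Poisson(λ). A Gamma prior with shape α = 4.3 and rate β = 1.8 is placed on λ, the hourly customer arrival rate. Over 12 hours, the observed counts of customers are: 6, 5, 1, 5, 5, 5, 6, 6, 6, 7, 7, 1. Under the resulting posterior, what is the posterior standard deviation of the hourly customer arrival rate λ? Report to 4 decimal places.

With a Gamma(shape α, rate β) prior, the Poisson likelihood is conjugate: the posterior is Gamma(α + ΣXᵢ, β + n).
Sum of counts S = 60 over n = 12 hours.
Posterior: Gamma(α+S, β+n) = Gamma(4.3+60, 1.8+12) = Gamma(64.3, 13.8).
SD = √α/β = √64.3/13.8 = 0.5811.

0.5811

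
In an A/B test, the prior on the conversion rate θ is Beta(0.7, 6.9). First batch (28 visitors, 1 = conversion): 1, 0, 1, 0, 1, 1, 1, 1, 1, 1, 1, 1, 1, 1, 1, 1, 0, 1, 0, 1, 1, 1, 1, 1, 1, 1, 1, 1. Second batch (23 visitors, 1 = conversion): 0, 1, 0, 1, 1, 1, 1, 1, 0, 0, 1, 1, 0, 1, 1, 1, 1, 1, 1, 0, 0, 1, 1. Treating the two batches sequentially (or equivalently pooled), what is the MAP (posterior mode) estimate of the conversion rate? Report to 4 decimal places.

0.7014

The Beta prior is conjugate to a Binomial/Bernoulli likelihood; the update adds successes to α and failures to β.
After batch 1: Beta(0.7+24, 6.9+4) = Beta(24.7, 10.9).
After batch 2: Beta(24.7+16, 10.9+7) = Beta(40.7, 17.9).
Mode of Beta(a,b) for a,b>1 is (a−1)/(a+b−2) = 39.7/56.6 = 0.7014.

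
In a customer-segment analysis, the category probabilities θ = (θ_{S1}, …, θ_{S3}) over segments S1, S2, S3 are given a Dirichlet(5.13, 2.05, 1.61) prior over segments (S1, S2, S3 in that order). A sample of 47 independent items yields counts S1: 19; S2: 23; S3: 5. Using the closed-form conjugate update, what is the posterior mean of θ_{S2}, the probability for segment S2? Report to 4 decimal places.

The Dirichlet prior is conjugate to the Multinomial likelihood: each posterior αⱼ = prior αⱼ + observed count nⱼ.
Posterior concentration: (24.13, 25.05, 6.61), total = 55.79.
E[θ_{S2}|data] = α_{S2}/Σα = 25.05/55.79 = 0.4490.

0.4490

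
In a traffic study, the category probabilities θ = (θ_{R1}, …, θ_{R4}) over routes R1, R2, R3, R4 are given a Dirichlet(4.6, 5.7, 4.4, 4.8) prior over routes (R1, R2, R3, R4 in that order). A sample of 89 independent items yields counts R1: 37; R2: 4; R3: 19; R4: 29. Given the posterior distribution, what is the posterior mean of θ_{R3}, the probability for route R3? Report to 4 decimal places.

The Dirichlet prior is conjugate to the Multinomial likelihood: each posterior αⱼ = prior αⱼ + observed count nⱼ.
Posterior concentration: (41.6, 9.7, 23.4, 33.8), total = 108.5.
E[θ_{R3}|data] = α_{R3}/Σα = 23.4/108.5 = 0.2157.

0.2157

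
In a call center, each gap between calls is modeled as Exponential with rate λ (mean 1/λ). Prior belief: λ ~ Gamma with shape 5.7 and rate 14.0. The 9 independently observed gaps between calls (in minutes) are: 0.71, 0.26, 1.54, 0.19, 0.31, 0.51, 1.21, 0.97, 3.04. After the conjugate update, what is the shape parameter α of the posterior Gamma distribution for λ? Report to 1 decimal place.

14.7

With a Gamma(shape α, rate β) prior on the exponential rate λ, the posterior after n observations with total T = Σxᵢ is Gamma(α+n, β+T).
Sum of observations T = 8.74 minutes; n = 9.
Posterior: Gamma(5.7+9, 14.0+8.74) = Gamma(14.7, 22.74).
Posterior α = 14.7.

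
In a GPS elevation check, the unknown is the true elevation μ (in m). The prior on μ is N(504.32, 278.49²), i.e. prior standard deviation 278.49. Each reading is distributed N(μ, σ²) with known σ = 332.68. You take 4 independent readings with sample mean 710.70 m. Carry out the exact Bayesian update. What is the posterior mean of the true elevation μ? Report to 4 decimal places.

656.4326

For Normal data with known variance σ², a Normal(μ₀, σ₀²) prior on μ is conjugate. Posterior precision = 1/σ₀² + n/σ²; posterior mean is the precision-weighted average of μ₀ and x̄.
n·x̄ = 4·710.70 = 2842.8.
σ₀² = 278.49² = 77556.6801, σ² = 332.68² = 110675.9824; σ² + n·σ₀² = 110675.9824 + 4·77556.6801 = 420902.7028.
Posterior mean = (μ₀/σ₀² + n·x̄/σ²)/(1/σ₀² + n/σ²) = (σ²·μ₀ + σ₀²·n·x̄)/(σ² + n·σ₀²) = (110675.9824·504.32 + 77556.6801·2842.8)/420902.7028 = 276294241.632248/420902.7028 = 656.4326.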